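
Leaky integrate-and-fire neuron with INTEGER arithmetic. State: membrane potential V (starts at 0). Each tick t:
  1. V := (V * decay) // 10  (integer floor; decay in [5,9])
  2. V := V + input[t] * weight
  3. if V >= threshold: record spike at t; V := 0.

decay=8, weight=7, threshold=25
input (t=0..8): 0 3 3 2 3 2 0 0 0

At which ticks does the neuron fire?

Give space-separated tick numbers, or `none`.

Answer: 2 4

Derivation:
t=0: input=0 -> V=0
t=1: input=3 -> V=21
t=2: input=3 -> V=0 FIRE
t=3: input=2 -> V=14
t=4: input=3 -> V=0 FIRE
t=5: input=2 -> V=14
t=6: input=0 -> V=11
t=7: input=0 -> V=8
t=8: input=0 -> V=6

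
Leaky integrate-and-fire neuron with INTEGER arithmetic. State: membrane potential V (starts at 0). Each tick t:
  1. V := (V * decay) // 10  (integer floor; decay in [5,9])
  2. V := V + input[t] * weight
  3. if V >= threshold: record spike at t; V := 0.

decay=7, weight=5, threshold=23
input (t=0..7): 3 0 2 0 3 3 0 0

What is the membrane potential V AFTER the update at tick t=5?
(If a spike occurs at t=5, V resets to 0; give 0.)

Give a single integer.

t=0: input=3 -> V=15
t=1: input=0 -> V=10
t=2: input=2 -> V=17
t=3: input=0 -> V=11
t=4: input=3 -> V=22
t=5: input=3 -> V=0 FIRE
t=6: input=0 -> V=0
t=7: input=0 -> V=0

Answer: 0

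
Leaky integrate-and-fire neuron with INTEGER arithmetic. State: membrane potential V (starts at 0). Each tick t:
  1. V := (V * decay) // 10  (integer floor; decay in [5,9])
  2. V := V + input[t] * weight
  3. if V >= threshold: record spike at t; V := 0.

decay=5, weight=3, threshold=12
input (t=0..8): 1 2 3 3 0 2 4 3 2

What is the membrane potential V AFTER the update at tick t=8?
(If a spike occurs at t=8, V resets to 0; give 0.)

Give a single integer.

t=0: input=1 -> V=3
t=1: input=2 -> V=7
t=2: input=3 -> V=0 FIRE
t=3: input=3 -> V=9
t=4: input=0 -> V=4
t=5: input=2 -> V=8
t=6: input=4 -> V=0 FIRE
t=7: input=3 -> V=9
t=8: input=2 -> V=10

Answer: 10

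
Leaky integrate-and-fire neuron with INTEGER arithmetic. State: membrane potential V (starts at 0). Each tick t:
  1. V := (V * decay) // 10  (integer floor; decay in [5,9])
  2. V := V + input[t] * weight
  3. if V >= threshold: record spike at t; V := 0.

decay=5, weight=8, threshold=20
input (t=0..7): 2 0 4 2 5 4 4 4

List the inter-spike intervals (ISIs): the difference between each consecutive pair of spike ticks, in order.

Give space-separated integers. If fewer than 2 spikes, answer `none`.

Answer: 2 1 1 1

Derivation:
t=0: input=2 -> V=16
t=1: input=0 -> V=8
t=2: input=4 -> V=0 FIRE
t=3: input=2 -> V=16
t=4: input=5 -> V=0 FIRE
t=5: input=4 -> V=0 FIRE
t=6: input=4 -> V=0 FIRE
t=7: input=4 -> V=0 FIRE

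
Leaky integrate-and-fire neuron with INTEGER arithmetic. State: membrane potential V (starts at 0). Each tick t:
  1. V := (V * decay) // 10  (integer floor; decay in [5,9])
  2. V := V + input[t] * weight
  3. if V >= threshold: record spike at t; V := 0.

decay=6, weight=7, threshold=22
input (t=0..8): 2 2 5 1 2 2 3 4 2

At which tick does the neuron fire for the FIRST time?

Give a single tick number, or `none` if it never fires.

t=0: input=2 -> V=14
t=1: input=2 -> V=0 FIRE
t=2: input=5 -> V=0 FIRE
t=3: input=1 -> V=7
t=4: input=2 -> V=18
t=5: input=2 -> V=0 FIRE
t=6: input=3 -> V=21
t=7: input=4 -> V=0 FIRE
t=8: input=2 -> V=14

Answer: 1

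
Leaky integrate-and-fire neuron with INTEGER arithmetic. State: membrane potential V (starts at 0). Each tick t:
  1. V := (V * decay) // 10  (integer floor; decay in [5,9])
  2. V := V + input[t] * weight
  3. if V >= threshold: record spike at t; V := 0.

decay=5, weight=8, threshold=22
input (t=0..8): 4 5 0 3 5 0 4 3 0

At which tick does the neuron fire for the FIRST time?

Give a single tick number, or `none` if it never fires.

Answer: 0

Derivation:
t=0: input=4 -> V=0 FIRE
t=1: input=5 -> V=0 FIRE
t=2: input=0 -> V=0
t=3: input=3 -> V=0 FIRE
t=4: input=5 -> V=0 FIRE
t=5: input=0 -> V=0
t=6: input=4 -> V=0 FIRE
t=7: input=3 -> V=0 FIRE
t=8: input=0 -> V=0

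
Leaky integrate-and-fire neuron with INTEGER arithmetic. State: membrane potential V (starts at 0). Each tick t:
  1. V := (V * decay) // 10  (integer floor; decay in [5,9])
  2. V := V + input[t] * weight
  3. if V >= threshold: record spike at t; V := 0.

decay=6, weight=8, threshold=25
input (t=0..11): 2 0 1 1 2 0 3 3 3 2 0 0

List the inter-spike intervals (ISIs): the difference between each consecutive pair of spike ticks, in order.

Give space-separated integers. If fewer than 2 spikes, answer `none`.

Answer: 3 2

Derivation:
t=0: input=2 -> V=16
t=1: input=0 -> V=9
t=2: input=1 -> V=13
t=3: input=1 -> V=15
t=4: input=2 -> V=0 FIRE
t=5: input=0 -> V=0
t=6: input=3 -> V=24
t=7: input=3 -> V=0 FIRE
t=8: input=3 -> V=24
t=9: input=2 -> V=0 FIRE
t=10: input=0 -> V=0
t=11: input=0 -> V=0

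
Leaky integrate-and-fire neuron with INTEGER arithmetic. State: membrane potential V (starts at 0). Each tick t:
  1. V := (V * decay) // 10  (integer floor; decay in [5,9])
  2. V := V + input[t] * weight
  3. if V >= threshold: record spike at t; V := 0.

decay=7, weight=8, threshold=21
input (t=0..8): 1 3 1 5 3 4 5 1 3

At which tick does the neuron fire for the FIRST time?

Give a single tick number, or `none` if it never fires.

t=0: input=1 -> V=8
t=1: input=3 -> V=0 FIRE
t=2: input=1 -> V=8
t=3: input=5 -> V=0 FIRE
t=4: input=3 -> V=0 FIRE
t=5: input=4 -> V=0 FIRE
t=6: input=5 -> V=0 FIRE
t=7: input=1 -> V=8
t=8: input=3 -> V=0 FIRE

Answer: 1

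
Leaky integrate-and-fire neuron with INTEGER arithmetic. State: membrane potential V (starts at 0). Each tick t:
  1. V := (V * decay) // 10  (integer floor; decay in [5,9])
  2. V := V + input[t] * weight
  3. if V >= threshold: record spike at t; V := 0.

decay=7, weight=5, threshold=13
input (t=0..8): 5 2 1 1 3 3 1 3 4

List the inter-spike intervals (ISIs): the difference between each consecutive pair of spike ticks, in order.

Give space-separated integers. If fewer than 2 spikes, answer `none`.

t=0: input=5 -> V=0 FIRE
t=1: input=2 -> V=10
t=2: input=1 -> V=12
t=3: input=1 -> V=0 FIRE
t=4: input=3 -> V=0 FIRE
t=5: input=3 -> V=0 FIRE
t=6: input=1 -> V=5
t=7: input=3 -> V=0 FIRE
t=8: input=4 -> V=0 FIRE

Answer: 3 1 1 2 1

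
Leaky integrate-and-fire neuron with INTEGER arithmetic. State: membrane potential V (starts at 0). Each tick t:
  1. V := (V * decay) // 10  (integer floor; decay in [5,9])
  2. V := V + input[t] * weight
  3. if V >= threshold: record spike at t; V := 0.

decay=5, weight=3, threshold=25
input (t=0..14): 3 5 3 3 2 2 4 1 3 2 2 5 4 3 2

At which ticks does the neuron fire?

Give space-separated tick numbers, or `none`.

t=0: input=3 -> V=9
t=1: input=5 -> V=19
t=2: input=3 -> V=18
t=3: input=3 -> V=18
t=4: input=2 -> V=15
t=5: input=2 -> V=13
t=6: input=4 -> V=18
t=7: input=1 -> V=12
t=8: input=3 -> V=15
t=9: input=2 -> V=13
t=10: input=2 -> V=12
t=11: input=5 -> V=21
t=12: input=4 -> V=22
t=13: input=3 -> V=20
t=14: input=2 -> V=16

Answer: none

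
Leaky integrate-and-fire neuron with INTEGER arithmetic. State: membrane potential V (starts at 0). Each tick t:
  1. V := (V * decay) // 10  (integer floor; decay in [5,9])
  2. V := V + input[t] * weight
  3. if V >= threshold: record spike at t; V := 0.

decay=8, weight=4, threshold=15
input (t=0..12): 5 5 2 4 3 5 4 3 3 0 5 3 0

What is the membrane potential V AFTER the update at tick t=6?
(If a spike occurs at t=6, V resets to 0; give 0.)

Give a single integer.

t=0: input=5 -> V=0 FIRE
t=1: input=5 -> V=0 FIRE
t=2: input=2 -> V=8
t=3: input=4 -> V=0 FIRE
t=4: input=3 -> V=12
t=5: input=5 -> V=0 FIRE
t=6: input=4 -> V=0 FIRE
t=7: input=3 -> V=12
t=8: input=3 -> V=0 FIRE
t=9: input=0 -> V=0
t=10: input=5 -> V=0 FIRE
t=11: input=3 -> V=12
t=12: input=0 -> V=9

Answer: 0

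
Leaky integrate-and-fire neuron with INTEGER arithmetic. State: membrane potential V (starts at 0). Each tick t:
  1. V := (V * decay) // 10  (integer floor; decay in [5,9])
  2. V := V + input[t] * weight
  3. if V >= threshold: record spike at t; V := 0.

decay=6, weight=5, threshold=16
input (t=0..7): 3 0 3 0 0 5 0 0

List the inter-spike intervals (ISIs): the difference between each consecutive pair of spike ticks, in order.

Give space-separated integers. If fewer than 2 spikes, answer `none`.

t=0: input=3 -> V=15
t=1: input=0 -> V=9
t=2: input=3 -> V=0 FIRE
t=3: input=0 -> V=0
t=4: input=0 -> V=0
t=5: input=5 -> V=0 FIRE
t=6: input=0 -> V=0
t=7: input=0 -> V=0

Answer: 3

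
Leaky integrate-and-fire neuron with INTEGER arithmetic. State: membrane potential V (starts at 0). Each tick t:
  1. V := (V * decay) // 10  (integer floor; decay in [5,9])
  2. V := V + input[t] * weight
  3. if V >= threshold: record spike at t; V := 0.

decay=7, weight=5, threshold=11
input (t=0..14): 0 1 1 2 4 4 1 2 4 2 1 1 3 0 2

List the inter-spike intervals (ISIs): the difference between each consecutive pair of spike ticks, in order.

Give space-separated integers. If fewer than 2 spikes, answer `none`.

Answer: 1 1 2 1 2 2

Derivation:
t=0: input=0 -> V=0
t=1: input=1 -> V=5
t=2: input=1 -> V=8
t=3: input=2 -> V=0 FIRE
t=4: input=4 -> V=0 FIRE
t=5: input=4 -> V=0 FIRE
t=6: input=1 -> V=5
t=7: input=2 -> V=0 FIRE
t=8: input=4 -> V=0 FIRE
t=9: input=2 -> V=10
t=10: input=1 -> V=0 FIRE
t=11: input=1 -> V=5
t=12: input=3 -> V=0 FIRE
t=13: input=0 -> V=0
t=14: input=2 -> V=10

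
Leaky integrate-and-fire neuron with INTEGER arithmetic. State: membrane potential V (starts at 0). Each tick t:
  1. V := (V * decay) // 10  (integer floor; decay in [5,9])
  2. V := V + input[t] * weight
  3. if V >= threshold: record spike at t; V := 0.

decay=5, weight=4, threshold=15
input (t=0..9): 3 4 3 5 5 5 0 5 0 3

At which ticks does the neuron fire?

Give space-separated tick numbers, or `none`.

t=0: input=3 -> V=12
t=1: input=4 -> V=0 FIRE
t=2: input=3 -> V=12
t=3: input=5 -> V=0 FIRE
t=4: input=5 -> V=0 FIRE
t=5: input=5 -> V=0 FIRE
t=6: input=0 -> V=0
t=7: input=5 -> V=0 FIRE
t=8: input=0 -> V=0
t=9: input=3 -> V=12

Answer: 1 3 4 5 7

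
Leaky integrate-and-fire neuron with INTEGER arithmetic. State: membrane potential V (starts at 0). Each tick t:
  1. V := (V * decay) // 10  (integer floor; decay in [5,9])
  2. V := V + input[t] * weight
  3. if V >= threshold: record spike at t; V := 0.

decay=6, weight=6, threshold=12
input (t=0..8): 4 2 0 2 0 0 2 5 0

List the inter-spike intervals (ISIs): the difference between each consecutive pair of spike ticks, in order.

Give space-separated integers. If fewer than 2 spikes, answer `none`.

Answer: 1 2 3 1

Derivation:
t=0: input=4 -> V=0 FIRE
t=1: input=2 -> V=0 FIRE
t=2: input=0 -> V=0
t=3: input=2 -> V=0 FIRE
t=4: input=0 -> V=0
t=5: input=0 -> V=0
t=6: input=2 -> V=0 FIRE
t=7: input=5 -> V=0 FIRE
t=8: input=0 -> V=0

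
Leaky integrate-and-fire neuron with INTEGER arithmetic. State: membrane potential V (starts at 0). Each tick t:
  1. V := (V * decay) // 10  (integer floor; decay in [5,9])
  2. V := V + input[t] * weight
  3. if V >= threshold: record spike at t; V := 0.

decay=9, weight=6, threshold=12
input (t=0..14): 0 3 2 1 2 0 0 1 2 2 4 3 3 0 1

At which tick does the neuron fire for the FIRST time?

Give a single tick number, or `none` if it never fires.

t=0: input=0 -> V=0
t=1: input=3 -> V=0 FIRE
t=2: input=2 -> V=0 FIRE
t=3: input=1 -> V=6
t=4: input=2 -> V=0 FIRE
t=5: input=0 -> V=0
t=6: input=0 -> V=0
t=7: input=1 -> V=6
t=8: input=2 -> V=0 FIRE
t=9: input=2 -> V=0 FIRE
t=10: input=4 -> V=0 FIRE
t=11: input=3 -> V=0 FIRE
t=12: input=3 -> V=0 FIRE
t=13: input=0 -> V=0
t=14: input=1 -> V=6

Answer: 1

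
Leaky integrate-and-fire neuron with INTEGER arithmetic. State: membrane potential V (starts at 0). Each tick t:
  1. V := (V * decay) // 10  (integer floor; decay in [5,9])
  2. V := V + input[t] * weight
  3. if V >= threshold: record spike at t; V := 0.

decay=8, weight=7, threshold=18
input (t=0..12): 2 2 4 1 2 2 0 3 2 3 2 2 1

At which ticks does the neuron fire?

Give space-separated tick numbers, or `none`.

Answer: 1 2 4 7 9 11

Derivation:
t=0: input=2 -> V=14
t=1: input=2 -> V=0 FIRE
t=2: input=4 -> V=0 FIRE
t=3: input=1 -> V=7
t=4: input=2 -> V=0 FIRE
t=5: input=2 -> V=14
t=6: input=0 -> V=11
t=7: input=3 -> V=0 FIRE
t=8: input=2 -> V=14
t=9: input=3 -> V=0 FIRE
t=10: input=2 -> V=14
t=11: input=2 -> V=0 FIRE
t=12: input=1 -> V=7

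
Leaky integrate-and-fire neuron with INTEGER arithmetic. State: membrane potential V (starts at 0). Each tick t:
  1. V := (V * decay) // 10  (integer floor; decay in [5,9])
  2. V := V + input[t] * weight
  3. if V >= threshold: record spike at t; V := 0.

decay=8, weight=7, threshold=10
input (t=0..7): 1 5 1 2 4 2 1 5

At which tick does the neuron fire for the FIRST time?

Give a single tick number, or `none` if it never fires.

Answer: 1

Derivation:
t=0: input=1 -> V=7
t=1: input=5 -> V=0 FIRE
t=2: input=1 -> V=7
t=3: input=2 -> V=0 FIRE
t=4: input=4 -> V=0 FIRE
t=5: input=2 -> V=0 FIRE
t=6: input=1 -> V=7
t=7: input=5 -> V=0 FIRE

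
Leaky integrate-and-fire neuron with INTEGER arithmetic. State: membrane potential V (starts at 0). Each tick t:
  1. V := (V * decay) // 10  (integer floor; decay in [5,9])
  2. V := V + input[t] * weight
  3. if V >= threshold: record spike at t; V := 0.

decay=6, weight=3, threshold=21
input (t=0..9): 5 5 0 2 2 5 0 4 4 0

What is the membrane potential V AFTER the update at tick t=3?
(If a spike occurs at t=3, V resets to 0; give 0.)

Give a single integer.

Answer: 6

Derivation:
t=0: input=5 -> V=15
t=1: input=5 -> V=0 FIRE
t=2: input=0 -> V=0
t=3: input=2 -> V=6
t=4: input=2 -> V=9
t=5: input=5 -> V=20
t=6: input=0 -> V=12
t=7: input=4 -> V=19
t=8: input=4 -> V=0 FIRE
t=9: input=0 -> V=0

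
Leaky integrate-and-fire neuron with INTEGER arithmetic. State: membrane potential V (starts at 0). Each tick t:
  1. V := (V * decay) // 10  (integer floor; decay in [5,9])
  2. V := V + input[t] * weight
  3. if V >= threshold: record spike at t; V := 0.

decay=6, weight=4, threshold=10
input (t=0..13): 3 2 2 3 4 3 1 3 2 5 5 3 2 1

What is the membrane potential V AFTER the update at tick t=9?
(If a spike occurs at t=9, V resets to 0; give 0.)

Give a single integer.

t=0: input=3 -> V=0 FIRE
t=1: input=2 -> V=8
t=2: input=2 -> V=0 FIRE
t=3: input=3 -> V=0 FIRE
t=4: input=4 -> V=0 FIRE
t=5: input=3 -> V=0 FIRE
t=6: input=1 -> V=4
t=7: input=3 -> V=0 FIRE
t=8: input=2 -> V=8
t=9: input=5 -> V=0 FIRE
t=10: input=5 -> V=0 FIRE
t=11: input=3 -> V=0 FIRE
t=12: input=2 -> V=8
t=13: input=1 -> V=8

Answer: 0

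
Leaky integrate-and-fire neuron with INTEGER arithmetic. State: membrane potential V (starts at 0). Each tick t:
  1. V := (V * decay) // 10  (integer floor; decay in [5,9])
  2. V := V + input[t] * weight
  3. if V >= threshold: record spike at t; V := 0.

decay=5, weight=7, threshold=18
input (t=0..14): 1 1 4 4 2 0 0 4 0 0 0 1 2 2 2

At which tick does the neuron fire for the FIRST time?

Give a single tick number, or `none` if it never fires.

Answer: 2

Derivation:
t=0: input=1 -> V=7
t=1: input=1 -> V=10
t=2: input=4 -> V=0 FIRE
t=3: input=4 -> V=0 FIRE
t=4: input=2 -> V=14
t=5: input=0 -> V=7
t=6: input=0 -> V=3
t=7: input=4 -> V=0 FIRE
t=8: input=0 -> V=0
t=9: input=0 -> V=0
t=10: input=0 -> V=0
t=11: input=1 -> V=7
t=12: input=2 -> V=17
t=13: input=2 -> V=0 FIRE
t=14: input=2 -> V=14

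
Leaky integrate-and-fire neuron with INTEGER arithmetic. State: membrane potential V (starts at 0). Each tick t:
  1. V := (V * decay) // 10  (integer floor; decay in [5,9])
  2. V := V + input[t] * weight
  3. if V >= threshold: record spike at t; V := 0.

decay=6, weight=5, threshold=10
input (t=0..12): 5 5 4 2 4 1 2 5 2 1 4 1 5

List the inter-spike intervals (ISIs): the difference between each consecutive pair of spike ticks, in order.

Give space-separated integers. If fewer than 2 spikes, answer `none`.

Answer: 1 1 1 1 2 1 1 2 2

Derivation:
t=0: input=5 -> V=0 FIRE
t=1: input=5 -> V=0 FIRE
t=2: input=4 -> V=0 FIRE
t=3: input=2 -> V=0 FIRE
t=4: input=4 -> V=0 FIRE
t=5: input=1 -> V=5
t=6: input=2 -> V=0 FIRE
t=7: input=5 -> V=0 FIRE
t=8: input=2 -> V=0 FIRE
t=9: input=1 -> V=5
t=10: input=4 -> V=0 FIRE
t=11: input=1 -> V=5
t=12: input=5 -> V=0 FIRE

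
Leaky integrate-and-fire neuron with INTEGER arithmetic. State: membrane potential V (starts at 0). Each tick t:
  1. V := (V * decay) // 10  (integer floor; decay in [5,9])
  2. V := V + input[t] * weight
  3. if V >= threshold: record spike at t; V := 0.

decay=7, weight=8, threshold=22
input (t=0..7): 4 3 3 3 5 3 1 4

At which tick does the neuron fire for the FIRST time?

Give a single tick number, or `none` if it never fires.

Answer: 0

Derivation:
t=0: input=4 -> V=0 FIRE
t=1: input=3 -> V=0 FIRE
t=2: input=3 -> V=0 FIRE
t=3: input=3 -> V=0 FIRE
t=4: input=5 -> V=0 FIRE
t=5: input=3 -> V=0 FIRE
t=6: input=1 -> V=8
t=7: input=4 -> V=0 FIRE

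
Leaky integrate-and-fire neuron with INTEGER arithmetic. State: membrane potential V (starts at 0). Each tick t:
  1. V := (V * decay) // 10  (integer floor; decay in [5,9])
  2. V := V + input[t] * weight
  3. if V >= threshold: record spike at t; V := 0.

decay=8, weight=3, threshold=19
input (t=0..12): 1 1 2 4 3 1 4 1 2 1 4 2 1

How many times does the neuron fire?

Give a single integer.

Answer: 3

Derivation:
t=0: input=1 -> V=3
t=1: input=1 -> V=5
t=2: input=2 -> V=10
t=3: input=4 -> V=0 FIRE
t=4: input=3 -> V=9
t=5: input=1 -> V=10
t=6: input=4 -> V=0 FIRE
t=7: input=1 -> V=3
t=8: input=2 -> V=8
t=9: input=1 -> V=9
t=10: input=4 -> V=0 FIRE
t=11: input=2 -> V=6
t=12: input=1 -> V=7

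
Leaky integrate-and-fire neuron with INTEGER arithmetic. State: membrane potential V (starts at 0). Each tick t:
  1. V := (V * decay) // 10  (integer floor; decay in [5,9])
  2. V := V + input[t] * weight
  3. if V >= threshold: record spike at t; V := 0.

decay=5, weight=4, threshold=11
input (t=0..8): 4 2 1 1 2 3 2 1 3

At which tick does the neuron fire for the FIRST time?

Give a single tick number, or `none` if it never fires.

Answer: 0

Derivation:
t=0: input=4 -> V=0 FIRE
t=1: input=2 -> V=8
t=2: input=1 -> V=8
t=3: input=1 -> V=8
t=4: input=2 -> V=0 FIRE
t=5: input=3 -> V=0 FIRE
t=6: input=2 -> V=8
t=7: input=1 -> V=8
t=8: input=3 -> V=0 FIRE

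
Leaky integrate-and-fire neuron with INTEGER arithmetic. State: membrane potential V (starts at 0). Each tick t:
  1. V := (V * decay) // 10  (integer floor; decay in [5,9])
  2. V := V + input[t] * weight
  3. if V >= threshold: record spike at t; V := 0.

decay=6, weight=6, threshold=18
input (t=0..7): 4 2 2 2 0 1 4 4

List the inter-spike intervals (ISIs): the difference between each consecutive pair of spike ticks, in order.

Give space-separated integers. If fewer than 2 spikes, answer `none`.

Answer: 2 4 1

Derivation:
t=0: input=4 -> V=0 FIRE
t=1: input=2 -> V=12
t=2: input=2 -> V=0 FIRE
t=3: input=2 -> V=12
t=4: input=0 -> V=7
t=5: input=1 -> V=10
t=6: input=4 -> V=0 FIRE
t=7: input=4 -> V=0 FIRE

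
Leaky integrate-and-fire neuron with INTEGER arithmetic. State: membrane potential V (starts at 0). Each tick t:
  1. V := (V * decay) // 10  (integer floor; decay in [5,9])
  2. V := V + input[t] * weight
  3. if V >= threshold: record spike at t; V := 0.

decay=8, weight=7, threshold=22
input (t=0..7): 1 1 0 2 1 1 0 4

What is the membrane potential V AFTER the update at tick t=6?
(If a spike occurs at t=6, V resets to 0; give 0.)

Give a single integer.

t=0: input=1 -> V=7
t=1: input=1 -> V=12
t=2: input=0 -> V=9
t=3: input=2 -> V=21
t=4: input=1 -> V=0 FIRE
t=5: input=1 -> V=7
t=6: input=0 -> V=5
t=7: input=4 -> V=0 FIRE

Answer: 5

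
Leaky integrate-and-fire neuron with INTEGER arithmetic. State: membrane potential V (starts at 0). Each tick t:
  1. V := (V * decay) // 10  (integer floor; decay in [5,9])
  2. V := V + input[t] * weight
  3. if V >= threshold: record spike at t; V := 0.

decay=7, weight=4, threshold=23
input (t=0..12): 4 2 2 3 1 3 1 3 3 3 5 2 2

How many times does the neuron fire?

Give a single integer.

t=0: input=4 -> V=16
t=1: input=2 -> V=19
t=2: input=2 -> V=21
t=3: input=3 -> V=0 FIRE
t=4: input=1 -> V=4
t=5: input=3 -> V=14
t=6: input=1 -> V=13
t=7: input=3 -> V=21
t=8: input=3 -> V=0 FIRE
t=9: input=3 -> V=12
t=10: input=5 -> V=0 FIRE
t=11: input=2 -> V=8
t=12: input=2 -> V=13

Answer: 3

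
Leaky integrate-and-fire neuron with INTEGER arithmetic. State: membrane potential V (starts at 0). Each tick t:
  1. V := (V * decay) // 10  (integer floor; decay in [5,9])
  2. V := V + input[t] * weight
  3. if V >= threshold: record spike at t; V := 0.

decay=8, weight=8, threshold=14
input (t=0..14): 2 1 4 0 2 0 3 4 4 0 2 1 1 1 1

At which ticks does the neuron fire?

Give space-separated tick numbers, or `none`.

t=0: input=2 -> V=0 FIRE
t=1: input=1 -> V=8
t=2: input=4 -> V=0 FIRE
t=3: input=0 -> V=0
t=4: input=2 -> V=0 FIRE
t=5: input=0 -> V=0
t=6: input=3 -> V=0 FIRE
t=7: input=4 -> V=0 FIRE
t=8: input=4 -> V=0 FIRE
t=9: input=0 -> V=0
t=10: input=2 -> V=0 FIRE
t=11: input=1 -> V=8
t=12: input=1 -> V=0 FIRE
t=13: input=1 -> V=8
t=14: input=1 -> V=0 FIRE

Answer: 0 2 4 6 7 8 10 12 14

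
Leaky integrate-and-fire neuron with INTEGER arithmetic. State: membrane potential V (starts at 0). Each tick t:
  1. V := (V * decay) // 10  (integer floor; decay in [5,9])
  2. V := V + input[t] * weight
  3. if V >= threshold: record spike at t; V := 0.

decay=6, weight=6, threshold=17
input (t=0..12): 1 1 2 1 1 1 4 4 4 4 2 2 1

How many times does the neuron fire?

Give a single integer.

t=0: input=1 -> V=6
t=1: input=1 -> V=9
t=2: input=2 -> V=0 FIRE
t=3: input=1 -> V=6
t=4: input=1 -> V=9
t=5: input=1 -> V=11
t=6: input=4 -> V=0 FIRE
t=7: input=4 -> V=0 FIRE
t=8: input=4 -> V=0 FIRE
t=9: input=4 -> V=0 FIRE
t=10: input=2 -> V=12
t=11: input=2 -> V=0 FIRE
t=12: input=1 -> V=6

Answer: 6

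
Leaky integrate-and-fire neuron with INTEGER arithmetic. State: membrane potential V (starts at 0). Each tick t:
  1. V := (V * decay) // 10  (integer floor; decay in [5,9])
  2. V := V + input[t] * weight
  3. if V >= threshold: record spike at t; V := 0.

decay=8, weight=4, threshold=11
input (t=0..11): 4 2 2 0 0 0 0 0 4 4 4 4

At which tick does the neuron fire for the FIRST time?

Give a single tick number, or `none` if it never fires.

Answer: 0

Derivation:
t=0: input=4 -> V=0 FIRE
t=1: input=2 -> V=8
t=2: input=2 -> V=0 FIRE
t=3: input=0 -> V=0
t=4: input=0 -> V=0
t=5: input=0 -> V=0
t=6: input=0 -> V=0
t=7: input=0 -> V=0
t=8: input=4 -> V=0 FIRE
t=9: input=4 -> V=0 FIRE
t=10: input=4 -> V=0 FIRE
t=11: input=4 -> V=0 FIRE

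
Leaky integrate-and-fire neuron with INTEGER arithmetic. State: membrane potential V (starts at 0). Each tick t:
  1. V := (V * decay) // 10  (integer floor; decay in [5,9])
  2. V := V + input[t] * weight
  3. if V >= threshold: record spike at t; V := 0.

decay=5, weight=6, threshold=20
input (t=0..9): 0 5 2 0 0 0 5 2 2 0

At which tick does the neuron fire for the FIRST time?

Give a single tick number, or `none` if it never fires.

t=0: input=0 -> V=0
t=1: input=5 -> V=0 FIRE
t=2: input=2 -> V=12
t=3: input=0 -> V=6
t=4: input=0 -> V=3
t=5: input=0 -> V=1
t=6: input=5 -> V=0 FIRE
t=7: input=2 -> V=12
t=8: input=2 -> V=18
t=9: input=0 -> V=9

Answer: 1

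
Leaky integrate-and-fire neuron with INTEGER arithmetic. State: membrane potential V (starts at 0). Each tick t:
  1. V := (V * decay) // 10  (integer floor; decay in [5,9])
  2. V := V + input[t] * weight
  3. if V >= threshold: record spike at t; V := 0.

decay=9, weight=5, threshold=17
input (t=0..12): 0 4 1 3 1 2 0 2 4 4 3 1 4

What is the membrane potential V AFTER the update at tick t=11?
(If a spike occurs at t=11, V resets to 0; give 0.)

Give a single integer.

Answer: 0

Derivation:
t=0: input=0 -> V=0
t=1: input=4 -> V=0 FIRE
t=2: input=1 -> V=5
t=3: input=3 -> V=0 FIRE
t=4: input=1 -> V=5
t=5: input=2 -> V=14
t=6: input=0 -> V=12
t=7: input=2 -> V=0 FIRE
t=8: input=4 -> V=0 FIRE
t=9: input=4 -> V=0 FIRE
t=10: input=3 -> V=15
t=11: input=1 -> V=0 FIRE
t=12: input=4 -> V=0 FIRE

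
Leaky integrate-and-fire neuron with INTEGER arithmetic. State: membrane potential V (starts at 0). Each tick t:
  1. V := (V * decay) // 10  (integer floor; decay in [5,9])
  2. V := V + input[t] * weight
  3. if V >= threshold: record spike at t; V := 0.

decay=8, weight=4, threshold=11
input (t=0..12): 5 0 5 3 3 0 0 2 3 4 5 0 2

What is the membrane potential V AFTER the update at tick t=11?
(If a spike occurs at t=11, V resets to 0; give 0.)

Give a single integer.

t=0: input=5 -> V=0 FIRE
t=1: input=0 -> V=0
t=2: input=5 -> V=0 FIRE
t=3: input=3 -> V=0 FIRE
t=4: input=3 -> V=0 FIRE
t=5: input=0 -> V=0
t=6: input=0 -> V=0
t=7: input=2 -> V=8
t=8: input=3 -> V=0 FIRE
t=9: input=4 -> V=0 FIRE
t=10: input=5 -> V=0 FIRE
t=11: input=0 -> V=0
t=12: input=2 -> V=8

Answer: 0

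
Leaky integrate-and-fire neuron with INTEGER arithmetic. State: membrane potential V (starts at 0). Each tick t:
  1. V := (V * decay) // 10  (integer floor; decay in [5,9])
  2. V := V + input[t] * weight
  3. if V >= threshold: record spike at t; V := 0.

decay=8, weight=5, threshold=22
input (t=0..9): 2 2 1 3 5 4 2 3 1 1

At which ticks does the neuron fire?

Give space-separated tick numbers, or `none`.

t=0: input=2 -> V=10
t=1: input=2 -> V=18
t=2: input=1 -> V=19
t=3: input=3 -> V=0 FIRE
t=4: input=5 -> V=0 FIRE
t=5: input=4 -> V=20
t=6: input=2 -> V=0 FIRE
t=7: input=3 -> V=15
t=8: input=1 -> V=17
t=9: input=1 -> V=18

Answer: 3 4 6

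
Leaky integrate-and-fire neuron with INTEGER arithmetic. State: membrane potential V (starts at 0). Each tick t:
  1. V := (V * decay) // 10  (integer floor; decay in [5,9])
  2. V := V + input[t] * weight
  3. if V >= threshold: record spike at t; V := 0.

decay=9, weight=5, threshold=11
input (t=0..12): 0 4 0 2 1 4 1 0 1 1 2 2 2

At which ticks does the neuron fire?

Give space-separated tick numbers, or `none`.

t=0: input=0 -> V=0
t=1: input=4 -> V=0 FIRE
t=2: input=0 -> V=0
t=3: input=2 -> V=10
t=4: input=1 -> V=0 FIRE
t=5: input=4 -> V=0 FIRE
t=6: input=1 -> V=5
t=7: input=0 -> V=4
t=8: input=1 -> V=8
t=9: input=1 -> V=0 FIRE
t=10: input=2 -> V=10
t=11: input=2 -> V=0 FIRE
t=12: input=2 -> V=10

Answer: 1 4 5 9 11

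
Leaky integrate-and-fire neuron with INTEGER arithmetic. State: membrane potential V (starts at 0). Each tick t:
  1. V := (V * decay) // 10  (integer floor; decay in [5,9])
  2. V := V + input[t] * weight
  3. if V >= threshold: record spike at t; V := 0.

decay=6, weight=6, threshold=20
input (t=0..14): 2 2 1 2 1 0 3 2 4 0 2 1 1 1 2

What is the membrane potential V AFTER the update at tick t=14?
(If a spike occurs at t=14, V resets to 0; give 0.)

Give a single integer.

Answer: 19

Derivation:
t=0: input=2 -> V=12
t=1: input=2 -> V=19
t=2: input=1 -> V=17
t=3: input=2 -> V=0 FIRE
t=4: input=1 -> V=6
t=5: input=0 -> V=3
t=6: input=3 -> V=19
t=7: input=2 -> V=0 FIRE
t=8: input=4 -> V=0 FIRE
t=9: input=0 -> V=0
t=10: input=2 -> V=12
t=11: input=1 -> V=13
t=12: input=1 -> V=13
t=13: input=1 -> V=13
t=14: input=2 -> V=19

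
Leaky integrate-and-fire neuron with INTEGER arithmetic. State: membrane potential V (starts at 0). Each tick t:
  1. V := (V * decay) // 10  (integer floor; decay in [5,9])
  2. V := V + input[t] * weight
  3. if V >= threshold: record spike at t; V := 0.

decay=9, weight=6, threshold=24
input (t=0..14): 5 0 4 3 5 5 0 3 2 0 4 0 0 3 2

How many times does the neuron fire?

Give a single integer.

t=0: input=5 -> V=0 FIRE
t=1: input=0 -> V=0
t=2: input=4 -> V=0 FIRE
t=3: input=3 -> V=18
t=4: input=5 -> V=0 FIRE
t=5: input=5 -> V=0 FIRE
t=6: input=0 -> V=0
t=7: input=3 -> V=18
t=8: input=2 -> V=0 FIRE
t=9: input=0 -> V=0
t=10: input=4 -> V=0 FIRE
t=11: input=0 -> V=0
t=12: input=0 -> V=0
t=13: input=3 -> V=18
t=14: input=2 -> V=0 FIRE

Answer: 7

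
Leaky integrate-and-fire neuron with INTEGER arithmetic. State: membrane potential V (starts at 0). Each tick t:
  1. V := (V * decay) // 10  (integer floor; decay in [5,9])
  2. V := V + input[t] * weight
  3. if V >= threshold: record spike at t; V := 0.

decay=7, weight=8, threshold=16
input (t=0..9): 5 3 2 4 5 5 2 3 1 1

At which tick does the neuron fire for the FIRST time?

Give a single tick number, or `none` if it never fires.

t=0: input=5 -> V=0 FIRE
t=1: input=3 -> V=0 FIRE
t=2: input=2 -> V=0 FIRE
t=3: input=4 -> V=0 FIRE
t=4: input=5 -> V=0 FIRE
t=5: input=5 -> V=0 FIRE
t=6: input=2 -> V=0 FIRE
t=7: input=3 -> V=0 FIRE
t=8: input=1 -> V=8
t=9: input=1 -> V=13

Answer: 0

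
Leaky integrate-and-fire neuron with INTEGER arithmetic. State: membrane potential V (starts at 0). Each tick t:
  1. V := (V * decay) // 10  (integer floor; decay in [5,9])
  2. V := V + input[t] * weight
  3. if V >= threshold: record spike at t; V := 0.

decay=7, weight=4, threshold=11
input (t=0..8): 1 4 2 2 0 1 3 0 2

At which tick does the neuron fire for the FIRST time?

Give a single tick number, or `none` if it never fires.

t=0: input=1 -> V=4
t=1: input=4 -> V=0 FIRE
t=2: input=2 -> V=8
t=3: input=2 -> V=0 FIRE
t=4: input=0 -> V=0
t=5: input=1 -> V=4
t=6: input=3 -> V=0 FIRE
t=7: input=0 -> V=0
t=8: input=2 -> V=8

Answer: 1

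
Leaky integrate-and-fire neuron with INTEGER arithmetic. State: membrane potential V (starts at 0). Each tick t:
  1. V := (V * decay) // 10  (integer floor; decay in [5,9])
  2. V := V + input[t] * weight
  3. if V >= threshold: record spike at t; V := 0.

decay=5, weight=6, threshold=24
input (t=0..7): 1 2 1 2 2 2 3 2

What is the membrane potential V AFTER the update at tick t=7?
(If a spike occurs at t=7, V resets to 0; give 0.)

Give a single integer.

Answer: 12

Derivation:
t=0: input=1 -> V=6
t=1: input=2 -> V=15
t=2: input=1 -> V=13
t=3: input=2 -> V=18
t=4: input=2 -> V=21
t=5: input=2 -> V=22
t=6: input=3 -> V=0 FIRE
t=7: input=2 -> V=12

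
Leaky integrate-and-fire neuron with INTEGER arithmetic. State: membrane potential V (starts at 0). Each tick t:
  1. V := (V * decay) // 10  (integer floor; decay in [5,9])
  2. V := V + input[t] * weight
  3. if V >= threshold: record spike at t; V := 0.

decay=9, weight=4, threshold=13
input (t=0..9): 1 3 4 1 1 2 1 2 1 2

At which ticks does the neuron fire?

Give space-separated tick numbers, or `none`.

Answer: 1 2 5 8

Derivation:
t=0: input=1 -> V=4
t=1: input=3 -> V=0 FIRE
t=2: input=4 -> V=0 FIRE
t=3: input=1 -> V=4
t=4: input=1 -> V=7
t=5: input=2 -> V=0 FIRE
t=6: input=1 -> V=4
t=7: input=2 -> V=11
t=8: input=1 -> V=0 FIRE
t=9: input=2 -> V=8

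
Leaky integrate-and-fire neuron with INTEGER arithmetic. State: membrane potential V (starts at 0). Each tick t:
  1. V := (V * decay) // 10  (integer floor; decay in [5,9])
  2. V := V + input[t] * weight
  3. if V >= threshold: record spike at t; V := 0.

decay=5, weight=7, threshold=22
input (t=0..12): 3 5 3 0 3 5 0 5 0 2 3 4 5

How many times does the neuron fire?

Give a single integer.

t=0: input=3 -> V=21
t=1: input=5 -> V=0 FIRE
t=2: input=3 -> V=21
t=3: input=0 -> V=10
t=4: input=3 -> V=0 FIRE
t=5: input=5 -> V=0 FIRE
t=6: input=0 -> V=0
t=7: input=5 -> V=0 FIRE
t=8: input=0 -> V=0
t=9: input=2 -> V=14
t=10: input=3 -> V=0 FIRE
t=11: input=4 -> V=0 FIRE
t=12: input=5 -> V=0 FIRE

Answer: 7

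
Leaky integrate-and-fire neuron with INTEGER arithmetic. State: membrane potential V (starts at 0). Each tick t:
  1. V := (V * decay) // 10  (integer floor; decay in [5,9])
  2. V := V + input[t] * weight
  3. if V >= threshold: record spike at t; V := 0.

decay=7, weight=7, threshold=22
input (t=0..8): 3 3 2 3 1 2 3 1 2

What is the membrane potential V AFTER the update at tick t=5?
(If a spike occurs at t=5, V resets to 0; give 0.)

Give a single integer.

t=0: input=3 -> V=21
t=1: input=3 -> V=0 FIRE
t=2: input=2 -> V=14
t=3: input=3 -> V=0 FIRE
t=4: input=1 -> V=7
t=5: input=2 -> V=18
t=6: input=3 -> V=0 FIRE
t=7: input=1 -> V=7
t=8: input=2 -> V=18

Answer: 18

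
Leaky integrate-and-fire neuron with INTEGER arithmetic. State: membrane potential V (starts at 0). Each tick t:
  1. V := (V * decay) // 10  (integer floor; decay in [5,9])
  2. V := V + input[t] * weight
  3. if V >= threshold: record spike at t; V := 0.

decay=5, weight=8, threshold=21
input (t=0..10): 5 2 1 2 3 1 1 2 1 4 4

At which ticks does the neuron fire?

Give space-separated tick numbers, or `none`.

Answer: 0 3 4 7 9 10

Derivation:
t=0: input=5 -> V=0 FIRE
t=1: input=2 -> V=16
t=2: input=1 -> V=16
t=3: input=2 -> V=0 FIRE
t=4: input=3 -> V=0 FIRE
t=5: input=1 -> V=8
t=6: input=1 -> V=12
t=7: input=2 -> V=0 FIRE
t=8: input=1 -> V=8
t=9: input=4 -> V=0 FIRE
t=10: input=4 -> V=0 FIRE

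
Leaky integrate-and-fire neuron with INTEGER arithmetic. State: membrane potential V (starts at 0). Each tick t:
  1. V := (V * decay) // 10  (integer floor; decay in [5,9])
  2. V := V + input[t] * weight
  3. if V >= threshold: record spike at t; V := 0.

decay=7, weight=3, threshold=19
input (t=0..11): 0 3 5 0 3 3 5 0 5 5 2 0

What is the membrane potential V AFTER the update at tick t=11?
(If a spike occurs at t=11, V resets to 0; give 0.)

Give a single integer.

Answer: 4

Derivation:
t=0: input=0 -> V=0
t=1: input=3 -> V=9
t=2: input=5 -> V=0 FIRE
t=3: input=0 -> V=0
t=4: input=3 -> V=9
t=5: input=3 -> V=15
t=6: input=5 -> V=0 FIRE
t=7: input=0 -> V=0
t=8: input=5 -> V=15
t=9: input=5 -> V=0 FIRE
t=10: input=2 -> V=6
t=11: input=0 -> V=4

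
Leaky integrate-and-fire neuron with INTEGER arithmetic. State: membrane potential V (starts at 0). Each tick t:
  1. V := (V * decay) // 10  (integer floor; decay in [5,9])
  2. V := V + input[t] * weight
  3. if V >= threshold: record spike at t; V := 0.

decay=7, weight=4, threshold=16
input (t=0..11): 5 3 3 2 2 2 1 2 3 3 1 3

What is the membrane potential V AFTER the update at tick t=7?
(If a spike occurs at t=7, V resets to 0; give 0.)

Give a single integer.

Answer: 10

Derivation:
t=0: input=5 -> V=0 FIRE
t=1: input=3 -> V=12
t=2: input=3 -> V=0 FIRE
t=3: input=2 -> V=8
t=4: input=2 -> V=13
t=5: input=2 -> V=0 FIRE
t=6: input=1 -> V=4
t=7: input=2 -> V=10
t=8: input=3 -> V=0 FIRE
t=9: input=3 -> V=12
t=10: input=1 -> V=12
t=11: input=3 -> V=0 FIRE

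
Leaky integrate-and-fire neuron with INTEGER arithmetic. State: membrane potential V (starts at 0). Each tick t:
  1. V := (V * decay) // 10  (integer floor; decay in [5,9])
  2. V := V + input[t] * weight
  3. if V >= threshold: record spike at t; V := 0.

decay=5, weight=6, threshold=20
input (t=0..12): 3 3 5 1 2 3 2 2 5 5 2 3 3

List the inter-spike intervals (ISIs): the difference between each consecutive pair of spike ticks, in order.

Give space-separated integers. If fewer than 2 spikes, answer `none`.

t=0: input=3 -> V=18
t=1: input=3 -> V=0 FIRE
t=2: input=5 -> V=0 FIRE
t=3: input=1 -> V=6
t=4: input=2 -> V=15
t=5: input=3 -> V=0 FIRE
t=6: input=2 -> V=12
t=7: input=2 -> V=18
t=8: input=5 -> V=0 FIRE
t=9: input=5 -> V=0 FIRE
t=10: input=2 -> V=12
t=11: input=3 -> V=0 FIRE
t=12: input=3 -> V=18

Answer: 1 3 3 1 2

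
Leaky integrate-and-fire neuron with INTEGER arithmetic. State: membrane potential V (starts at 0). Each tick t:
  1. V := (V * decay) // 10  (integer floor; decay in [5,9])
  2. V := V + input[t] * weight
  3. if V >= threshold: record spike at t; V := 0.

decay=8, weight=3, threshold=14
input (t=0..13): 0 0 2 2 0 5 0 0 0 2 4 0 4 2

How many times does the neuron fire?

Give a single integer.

Answer: 3

Derivation:
t=0: input=0 -> V=0
t=1: input=0 -> V=0
t=2: input=2 -> V=6
t=3: input=2 -> V=10
t=4: input=0 -> V=8
t=5: input=5 -> V=0 FIRE
t=6: input=0 -> V=0
t=7: input=0 -> V=0
t=8: input=0 -> V=0
t=9: input=2 -> V=6
t=10: input=4 -> V=0 FIRE
t=11: input=0 -> V=0
t=12: input=4 -> V=12
t=13: input=2 -> V=0 FIRE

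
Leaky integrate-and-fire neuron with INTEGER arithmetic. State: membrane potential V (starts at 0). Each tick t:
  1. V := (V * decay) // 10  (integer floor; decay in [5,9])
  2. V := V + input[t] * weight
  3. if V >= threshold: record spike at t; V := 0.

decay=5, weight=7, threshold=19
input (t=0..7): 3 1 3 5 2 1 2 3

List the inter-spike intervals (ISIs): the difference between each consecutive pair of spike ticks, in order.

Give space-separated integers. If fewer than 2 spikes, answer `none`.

t=0: input=3 -> V=0 FIRE
t=1: input=1 -> V=7
t=2: input=3 -> V=0 FIRE
t=3: input=5 -> V=0 FIRE
t=4: input=2 -> V=14
t=5: input=1 -> V=14
t=6: input=2 -> V=0 FIRE
t=7: input=3 -> V=0 FIRE

Answer: 2 1 3 1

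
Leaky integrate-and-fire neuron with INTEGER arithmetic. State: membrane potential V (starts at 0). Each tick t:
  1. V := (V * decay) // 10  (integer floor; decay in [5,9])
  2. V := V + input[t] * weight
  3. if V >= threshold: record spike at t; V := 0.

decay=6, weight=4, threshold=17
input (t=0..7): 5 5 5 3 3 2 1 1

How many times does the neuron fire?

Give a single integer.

t=0: input=5 -> V=0 FIRE
t=1: input=5 -> V=0 FIRE
t=2: input=5 -> V=0 FIRE
t=3: input=3 -> V=12
t=4: input=3 -> V=0 FIRE
t=5: input=2 -> V=8
t=6: input=1 -> V=8
t=7: input=1 -> V=8

Answer: 4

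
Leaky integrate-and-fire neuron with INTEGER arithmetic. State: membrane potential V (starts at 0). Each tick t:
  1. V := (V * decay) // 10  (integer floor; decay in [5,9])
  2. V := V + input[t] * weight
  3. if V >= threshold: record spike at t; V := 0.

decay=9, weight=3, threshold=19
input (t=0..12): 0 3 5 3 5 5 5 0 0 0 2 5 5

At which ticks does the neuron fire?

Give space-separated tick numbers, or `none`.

t=0: input=0 -> V=0
t=1: input=3 -> V=9
t=2: input=5 -> V=0 FIRE
t=3: input=3 -> V=9
t=4: input=5 -> V=0 FIRE
t=5: input=5 -> V=15
t=6: input=5 -> V=0 FIRE
t=7: input=0 -> V=0
t=8: input=0 -> V=0
t=9: input=0 -> V=0
t=10: input=2 -> V=6
t=11: input=5 -> V=0 FIRE
t=12: input=5 -> V=15

Answer: 2 4 6 11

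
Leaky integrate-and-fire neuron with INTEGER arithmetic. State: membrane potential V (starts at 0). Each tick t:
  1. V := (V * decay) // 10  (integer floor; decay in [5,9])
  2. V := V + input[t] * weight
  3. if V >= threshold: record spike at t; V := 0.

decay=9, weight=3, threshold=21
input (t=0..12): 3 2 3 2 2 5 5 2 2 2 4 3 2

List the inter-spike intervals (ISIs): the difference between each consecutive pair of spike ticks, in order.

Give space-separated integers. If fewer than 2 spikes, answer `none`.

Answer: 3 3 3

Derivation:
t=0: input=3 -> V=9
t=1: input=2 -> V=14
t=2: input=3 -> V=0 FIRE
t=3: input=2 -> V=6
t=4: input=2 -> V=11
t=5: input=5 -> V=0 FIRE
t=6: input=5 -> V=15
t=7: input=2 -> V=19
t=8: input=2 -> V=0 FIRE
t=9: input=2 -> V=6
t=10: input=4 -> V=17
t=11: input=3 -> V=0 FIRE
t=12: input=2 -> V=6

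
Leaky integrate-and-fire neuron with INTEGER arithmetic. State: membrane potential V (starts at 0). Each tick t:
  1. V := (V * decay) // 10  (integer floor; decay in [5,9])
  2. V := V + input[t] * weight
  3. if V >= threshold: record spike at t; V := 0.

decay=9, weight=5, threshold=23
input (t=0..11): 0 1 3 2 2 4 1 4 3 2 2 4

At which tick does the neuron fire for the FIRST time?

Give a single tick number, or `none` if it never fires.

t=0: input=0 -> V=0
t=1: input=1 -> V=5
t=2: input=3 -> V=19
t=3: input=2 -> V=0 FIRE
t=4: input=2 -> V=10
t=5: input=4 -> V=0 FIRE
t=6: input=1 -> V=5
t=7: input=4 -> V=0 FIRE
t=8: input=3 -> V=15
t=9: input=2 -> V=0 FIRE
t=10: input=2 -> V=10
t=11: input=4 -> V=0 FIRE

Answer: 3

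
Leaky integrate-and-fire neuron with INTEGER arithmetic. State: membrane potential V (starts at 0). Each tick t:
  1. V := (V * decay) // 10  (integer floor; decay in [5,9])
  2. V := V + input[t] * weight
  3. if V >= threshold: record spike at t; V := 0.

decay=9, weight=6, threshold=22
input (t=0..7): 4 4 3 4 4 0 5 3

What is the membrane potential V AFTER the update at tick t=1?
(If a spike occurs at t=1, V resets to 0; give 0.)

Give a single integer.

t=0: input=4 -> V=0 FIRE
t=1: input=4 -> V=0 FIRE
t=2: input=3 -> V=18
t=3: input=4 -> V=0 FIRE
t=4: input=4 -> V=0 FIRE
t=5: input=0 -> V=0
t=6: input=5 -> V=0 FIRE
t=7: input=3 -> V=18

Answer: 0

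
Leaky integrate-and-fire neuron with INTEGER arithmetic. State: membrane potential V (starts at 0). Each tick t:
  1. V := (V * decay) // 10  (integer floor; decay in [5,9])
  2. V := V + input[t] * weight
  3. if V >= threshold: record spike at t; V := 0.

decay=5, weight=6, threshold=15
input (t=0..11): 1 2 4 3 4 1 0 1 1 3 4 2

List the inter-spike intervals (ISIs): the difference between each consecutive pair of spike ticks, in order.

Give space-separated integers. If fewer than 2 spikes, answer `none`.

t=0: input=1 -> V=6
t=1: input=2 -> V=0 FIRE
t=2: input=4 -> V=0 FIRE
t=3: input=3 -> V=0 FIRE
t=4: input=4 -> V=0 FIRE
t=5: input=1 -> V=6
t=6: input=0 -> V=3
t=7: input=1 -> V=7
t=8: input=1 -> V=9
t=9: input=3 -> V=0 FIRE
t=10: input=4 -> V=0 FIRE
t=11: input=2 -> V=12

Answer: 1 1 1 5 1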